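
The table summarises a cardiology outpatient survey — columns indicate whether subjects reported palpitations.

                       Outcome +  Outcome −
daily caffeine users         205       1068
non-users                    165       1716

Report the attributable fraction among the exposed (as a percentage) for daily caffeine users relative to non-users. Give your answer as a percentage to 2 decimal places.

risk, daily caffeine users = 205/1273 = 0.1610
risk, non-users = 165/1881 = 0.0877
AR% = (0.1610 − 0.0877) / 0.1610 = 0.4553 → 45.53%

45.53%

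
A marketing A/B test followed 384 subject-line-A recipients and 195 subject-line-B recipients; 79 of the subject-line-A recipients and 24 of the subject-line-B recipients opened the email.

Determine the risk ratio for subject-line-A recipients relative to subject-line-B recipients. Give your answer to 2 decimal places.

RR ≈ 1.67

risk, subject-line-A recipients = 79/384 = 0.2057
risk, subject-line-B recipients = 24/195 = 0.1231
RR = 0.2057 / 0.1231 = 1.67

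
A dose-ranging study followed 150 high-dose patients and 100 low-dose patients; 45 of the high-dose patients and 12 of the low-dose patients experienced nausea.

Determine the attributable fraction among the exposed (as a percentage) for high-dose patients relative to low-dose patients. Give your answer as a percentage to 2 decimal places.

60.00%

risk, high-dose patients = 45/150 = 0.3000
risk, low-dose patients = 12/100 = 0.1200
AR% = (0.3000 − 0.1200) / 0.3000 = 0.6000 → 60.00%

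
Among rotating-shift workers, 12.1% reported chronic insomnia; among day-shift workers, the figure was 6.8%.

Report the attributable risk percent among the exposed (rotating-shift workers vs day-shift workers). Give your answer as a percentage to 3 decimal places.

AR% = (0.1210 − 0.0680) / 0.1210 = 0.4380 → 43.802%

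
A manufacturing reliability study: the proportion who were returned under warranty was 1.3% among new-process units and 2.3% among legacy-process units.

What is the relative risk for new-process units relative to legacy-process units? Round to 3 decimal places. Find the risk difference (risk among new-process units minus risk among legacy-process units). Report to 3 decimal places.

RR = 0.01300 / 0.02300 = 0.565
risk difference = 0.01300 − 0.02300 = -0.010

RR = 0.565; RD = -0.010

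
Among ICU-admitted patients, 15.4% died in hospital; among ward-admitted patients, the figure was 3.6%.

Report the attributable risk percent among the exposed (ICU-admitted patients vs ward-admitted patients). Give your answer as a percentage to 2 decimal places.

AR% = (0.15400 − 0.03600) / 0.15400 = 0.7662 → 76.62%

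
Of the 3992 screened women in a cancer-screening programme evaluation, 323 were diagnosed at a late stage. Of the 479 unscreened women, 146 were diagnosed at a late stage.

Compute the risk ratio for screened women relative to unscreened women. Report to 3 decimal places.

risk, screened women = 323/3992 = 0.0809
risk, unscreened women = 146/479 = 0.3048
RR = 0.0809 / 0.3048 = 0.265

RR ≈ 0.265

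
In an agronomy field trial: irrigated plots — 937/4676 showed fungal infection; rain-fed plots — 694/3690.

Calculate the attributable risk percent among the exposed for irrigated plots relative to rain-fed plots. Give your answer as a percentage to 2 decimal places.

AR%: 6.14%

risk, irrigated plots = 937/4676 = 0.2004
risk, rain-fed plots = 694/3690 = 0.1881
AR% = (0.2004 − 0.1881) / 0.2004 = 0.0614 → 6.14%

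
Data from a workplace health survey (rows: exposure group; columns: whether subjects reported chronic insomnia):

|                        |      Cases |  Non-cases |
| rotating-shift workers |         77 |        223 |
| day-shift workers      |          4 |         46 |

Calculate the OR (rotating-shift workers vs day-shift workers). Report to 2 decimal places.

odds, rotating-shift workers = 77/223 = 0.3453
odds, day-shift workers = 4/46 = 0.0870
OR = 0.3453 / 0.0870 = 3.97

3.97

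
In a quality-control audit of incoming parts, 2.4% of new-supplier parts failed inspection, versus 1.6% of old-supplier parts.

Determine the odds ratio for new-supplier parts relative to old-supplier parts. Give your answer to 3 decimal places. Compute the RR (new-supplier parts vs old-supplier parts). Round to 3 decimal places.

OR = 1.512; RR = 1.500

odds, new-supplier parts = 0.02400/0.97600 = 0.02459
odds, old-supplier parts = 0.01600/0.98400 = 0.01626
OR = 0.02459 / 0.01626 = 1.512
RR = 0.02400 / 0.01600 = 1.500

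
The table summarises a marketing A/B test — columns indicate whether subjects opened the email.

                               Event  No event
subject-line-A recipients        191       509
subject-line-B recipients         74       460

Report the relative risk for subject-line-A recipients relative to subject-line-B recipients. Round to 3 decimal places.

risk, subject-line-A recipients = 191/700 = 0.2729
risk, subject-line-B recipients = 74/534 = 0.1386
RR = 0.2729 / 0.1386 = 1.969

1.969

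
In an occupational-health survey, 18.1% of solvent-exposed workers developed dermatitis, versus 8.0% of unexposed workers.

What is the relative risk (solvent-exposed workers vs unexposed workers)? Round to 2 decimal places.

RR = 0.1810 / 0.0800 = 2.26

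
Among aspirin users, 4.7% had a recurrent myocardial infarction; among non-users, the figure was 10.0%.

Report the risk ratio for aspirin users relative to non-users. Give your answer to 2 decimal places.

RR = 0.04700 / 0.10000 = 0.47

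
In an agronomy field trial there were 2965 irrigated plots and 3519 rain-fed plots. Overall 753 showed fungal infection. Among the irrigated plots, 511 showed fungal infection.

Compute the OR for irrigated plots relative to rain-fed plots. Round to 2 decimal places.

OR: 2.82

irrigated plots without the outcome: 2965 − 511 = 2454
rain-fed plots with the outcome: 753 − 511 = 242
rain-fed plots without the outcome: 3519 − 242 = 3277
OR = (511 × 3277) / (2454 × 242) = 1674547/593868 ≈ 2.82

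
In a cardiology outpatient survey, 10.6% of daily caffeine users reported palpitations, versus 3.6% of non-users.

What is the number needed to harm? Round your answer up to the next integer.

absolute risk difference = 0.070000
1 / 0.070000 = 14.286 → round up → 15

15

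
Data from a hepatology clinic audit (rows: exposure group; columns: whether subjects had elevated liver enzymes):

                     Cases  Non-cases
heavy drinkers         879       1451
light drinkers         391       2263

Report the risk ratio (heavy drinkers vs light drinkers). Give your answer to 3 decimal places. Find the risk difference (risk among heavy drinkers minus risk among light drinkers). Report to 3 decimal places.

RR = 2.561; RD = 0.230

risk, heavy drinkers = 879/2330 = 0.3773
risk, light drinkers = 391/2654 = 0.1473
RR = 0.3773 / 0.1473 = 2.561
risk difference = 0.3773 − 0.1473 = 0.230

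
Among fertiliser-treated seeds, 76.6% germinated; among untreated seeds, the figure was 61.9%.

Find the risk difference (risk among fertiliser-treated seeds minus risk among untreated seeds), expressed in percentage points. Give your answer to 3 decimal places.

RD: 14.700

risk difference = 0.7660 − 0.6190 = 0.1470 → 14.700 percentage points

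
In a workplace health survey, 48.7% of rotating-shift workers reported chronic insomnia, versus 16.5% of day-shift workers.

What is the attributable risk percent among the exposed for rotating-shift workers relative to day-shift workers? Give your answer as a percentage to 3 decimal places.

AR% = (0.4870 − 0.1650) / 0.4870 = 0.6612 → 66.119%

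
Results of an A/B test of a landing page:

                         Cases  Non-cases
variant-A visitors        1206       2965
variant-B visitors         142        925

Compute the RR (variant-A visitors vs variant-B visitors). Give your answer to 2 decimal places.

RR: 2.17

risk, variant-A visitors = 1206/4171 = 0.2891
risk, variant-B visitors = 142/1067 = 0.1331
RR = 0.2891 / 0.1331 = 2.17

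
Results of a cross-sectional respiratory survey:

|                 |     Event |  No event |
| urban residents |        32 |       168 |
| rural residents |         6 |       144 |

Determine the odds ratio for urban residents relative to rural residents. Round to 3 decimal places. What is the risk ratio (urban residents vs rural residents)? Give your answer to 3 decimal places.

odds, urban residents = 32/168 = 0.19048
odds, rural residents = 6/144 = 0.04167
OR = 0.19048 / 0.04167 = 4.571
risk, urban residents = 32/200 = 0.16000
risk, rural residents = 6/150 = 0.04000
RR = 0.16000 / 0.04000 = 4.000

OR = 4.571; RR = 4.000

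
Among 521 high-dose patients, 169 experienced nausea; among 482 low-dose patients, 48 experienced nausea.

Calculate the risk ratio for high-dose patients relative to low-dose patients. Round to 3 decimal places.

risk, high-dose patients = 169/521 = 0.3244
risk, low-dose patients = 48/482 = 0.0996
RR = 0.3244 / 0.0996 = 3.257

3.257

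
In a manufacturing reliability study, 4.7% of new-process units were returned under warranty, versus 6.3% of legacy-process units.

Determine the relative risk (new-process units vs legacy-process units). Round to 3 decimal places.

RR = 0.04700 / 0.06300 = 0.746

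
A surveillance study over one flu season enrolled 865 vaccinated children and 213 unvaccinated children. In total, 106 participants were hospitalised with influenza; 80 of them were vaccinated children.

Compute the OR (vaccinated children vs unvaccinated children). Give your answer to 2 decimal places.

OR: 0.73

vaccinated children without the outcome: 865 − 80 = 785
unvaccinated children with the outcome: 106 − 80 = 26
unvaccinated children without the outcome: 213 − 26 = 187
OR = (80 × 187) / (785 × 26) = 14960/20410 ≈ 0.73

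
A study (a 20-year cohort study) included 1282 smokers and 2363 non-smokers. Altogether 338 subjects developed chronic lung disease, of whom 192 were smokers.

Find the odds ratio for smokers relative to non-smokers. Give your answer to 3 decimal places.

smokers without the outcome: 1282 − 192 = 1090
non-smokers with the outcome: 338 − 192 = 146
non-smokers without the outcome: 2363 − 146 = 2217
OR = (192 × 2217) / (1090 × 146) = 425664/159140 ≈ 2.675

OR ≈ 2.675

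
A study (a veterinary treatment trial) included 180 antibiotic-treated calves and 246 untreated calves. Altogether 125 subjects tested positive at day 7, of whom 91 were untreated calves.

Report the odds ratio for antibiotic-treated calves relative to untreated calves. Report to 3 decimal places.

OR: 0.397

antibiotic-treated calves with the outcome: 125 − 91 = 34
antibiotic-treated calves without the outcome: 180 − 34 = 146
untreated calves without the outcome: 246 − 91 = 155
OR = (34 × 155) / (146 × 91) = 5270/13286 ≈ 0.397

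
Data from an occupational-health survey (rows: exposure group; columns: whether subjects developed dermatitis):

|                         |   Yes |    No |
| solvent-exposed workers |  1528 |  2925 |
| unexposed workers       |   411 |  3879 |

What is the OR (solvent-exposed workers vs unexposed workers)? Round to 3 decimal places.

OR = (1528 × 3879) / (2925 × 411) = 5927112/1202175 ≈ 4.930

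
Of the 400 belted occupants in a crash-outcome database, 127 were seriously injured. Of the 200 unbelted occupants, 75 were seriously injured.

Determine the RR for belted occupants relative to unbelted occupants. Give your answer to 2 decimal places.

risk, belted occupants = 127/400 = 0.3175
risk, unbelted occupants = 75/200 = 0.3750
RR = 0.3175 / 0.3750 = 0.85

0.85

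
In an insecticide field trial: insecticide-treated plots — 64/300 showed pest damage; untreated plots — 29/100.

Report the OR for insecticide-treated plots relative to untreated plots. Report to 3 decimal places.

0.664

odds, insecticide-treated plots = 64/236 = 0.2712
odds, untreated plots = 29/71 = 0.4085
OR = 0.2712 / 0.4085 = 0.664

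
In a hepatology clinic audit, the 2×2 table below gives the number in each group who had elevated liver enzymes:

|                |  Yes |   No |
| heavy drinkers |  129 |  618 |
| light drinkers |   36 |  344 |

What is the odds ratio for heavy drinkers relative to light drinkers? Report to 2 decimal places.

OR = (129 × 344) / (618 × 36) = 44376/22248 ≈ 1.99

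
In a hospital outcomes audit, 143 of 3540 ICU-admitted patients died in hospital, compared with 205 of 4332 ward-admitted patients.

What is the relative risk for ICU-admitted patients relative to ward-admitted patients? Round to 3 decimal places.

RR: 0.854

risk, ICU-admitted patients = 143/3540 = 0.04040
risk, ward-admitted patients = 205/4332 = 0.04732
RR = 0.04040 / 0.04732 = 0.854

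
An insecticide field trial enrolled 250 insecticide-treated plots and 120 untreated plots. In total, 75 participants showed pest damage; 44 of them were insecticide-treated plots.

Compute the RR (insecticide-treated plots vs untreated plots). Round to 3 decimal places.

insecticide-treated plots without the outcome: 250 − 44 = 206
untreated plots with the outcome: 75 − 44 = 31
untreated plots without the outcome: 120 − 31 = 89
risk, insecticide-treated plots = 44/250 = 0.1760
risk, untreated plots = 31/120 = 0.2583
RR = 0.1760 / 0.2583 = 0.681

RR: 0.681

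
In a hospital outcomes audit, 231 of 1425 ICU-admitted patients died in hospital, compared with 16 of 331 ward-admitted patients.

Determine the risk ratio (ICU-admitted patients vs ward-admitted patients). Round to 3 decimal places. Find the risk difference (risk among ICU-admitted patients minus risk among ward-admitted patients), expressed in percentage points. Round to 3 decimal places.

RR = 3.354; RD = 11.377

risk, ICU-admitted patients = 231/1425 = 0.16211
risk, ward-admitted patients = 16/331 = 0.04834
RR = 0.16211 / 0.04834 = 3.354
risk difference = 0.16211 − 0.04834 = 0.11377 → 11.377 percentage points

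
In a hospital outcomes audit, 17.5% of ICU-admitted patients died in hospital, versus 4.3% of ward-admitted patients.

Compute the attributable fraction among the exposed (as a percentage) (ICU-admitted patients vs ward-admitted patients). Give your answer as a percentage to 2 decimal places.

AR% = (0.17500 − 0.04300) / 0.17500 = 0.7543 → 75.43%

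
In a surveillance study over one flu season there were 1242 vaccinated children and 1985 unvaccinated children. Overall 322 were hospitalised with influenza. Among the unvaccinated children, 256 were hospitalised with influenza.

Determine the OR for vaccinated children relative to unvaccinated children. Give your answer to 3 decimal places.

vaccinated children with the outcome: 322 − 256 = 66
vaccinated children without the outcome: 1242 − 66 = 1176
unvaccinated children without the outcome: 1985 − 256 = 1729
OR = (66 × 1729) / (1176 × 256) = 114114/301056 ≈ 0.379

0.379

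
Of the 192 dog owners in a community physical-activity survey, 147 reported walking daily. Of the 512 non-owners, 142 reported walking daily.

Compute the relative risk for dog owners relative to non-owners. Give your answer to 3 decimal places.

risk, dog owners = 147/192 = 0.7656
risk, non-owners = 142/512 = 0.2773
RR = 0.7656 / 0.2773 = 2.761

RR = 2.761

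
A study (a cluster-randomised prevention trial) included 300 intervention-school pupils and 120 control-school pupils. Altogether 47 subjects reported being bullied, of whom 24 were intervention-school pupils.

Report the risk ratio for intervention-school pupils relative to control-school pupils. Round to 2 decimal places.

intervention-school pupils without the outcome: 300 − 24 = 276
control-school pupils with the outcome: 47 − 24 = 23
control-school pupils without the outcome: 120 − 23 = 97
risk, intervention-school pupils = 24/300 = 0.0800
risk, control-school pupils = 23/120 = 0.1917
RR = 0.0800 / 0.1917 = 0.42

0.42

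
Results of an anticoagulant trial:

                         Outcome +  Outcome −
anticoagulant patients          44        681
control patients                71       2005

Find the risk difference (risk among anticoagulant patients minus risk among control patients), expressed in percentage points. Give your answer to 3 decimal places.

RD = 2.649

risk, anticoagulant patients = 44/725 = 0.06069
risk, control patients = 71/2076 = 0.03420
risk difference = 0.06069 − 0.03420 = 0.02649 → 2.649 percentage points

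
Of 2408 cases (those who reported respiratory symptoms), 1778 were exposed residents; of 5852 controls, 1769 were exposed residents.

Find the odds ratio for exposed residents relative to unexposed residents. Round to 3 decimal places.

odds, exposed residents = 1778/1769 = 1.0051
odds, unexposed residents = 630/4083 = 0.1543
OR = 1.0051 / 0.1543 = 6.514

6.514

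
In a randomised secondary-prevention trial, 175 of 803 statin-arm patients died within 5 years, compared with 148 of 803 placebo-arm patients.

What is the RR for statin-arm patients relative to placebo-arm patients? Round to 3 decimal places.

risk, statin-arm patients = 175/803 = 0.2179
risk, placebo-arm patients = 148/803 = 0.1843
RR = 0.2179 / 0.1843 = 1.182

RR = 1.182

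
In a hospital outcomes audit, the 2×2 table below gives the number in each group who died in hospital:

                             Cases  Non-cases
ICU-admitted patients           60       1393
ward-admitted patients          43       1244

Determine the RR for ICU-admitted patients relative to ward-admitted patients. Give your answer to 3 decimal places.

1.236

risk, ICU-admitted patients = 60/1453 = 0.04129
risk, ward-admitted patients = 43/1287 = 0.03341
RR = 0.04129 / 0.03341 = 1.236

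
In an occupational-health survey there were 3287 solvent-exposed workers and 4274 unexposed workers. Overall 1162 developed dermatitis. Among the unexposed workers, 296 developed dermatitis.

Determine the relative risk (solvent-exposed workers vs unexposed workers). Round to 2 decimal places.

solvent-exposed workers with the outcome: 1162 − 296 = 866
solvent-exposed workers without the outcome: 3287 − 866 = 2421
unexposed workers without the outcome: 4274 − 296 = 3978
risk, solvent-exposed workers = 866/3287 = 0.2635
risk, unexposed workers = 296/4274 = 0.0693
RR = 0.2635 / 0.0693 = 3.80

RR: 3.80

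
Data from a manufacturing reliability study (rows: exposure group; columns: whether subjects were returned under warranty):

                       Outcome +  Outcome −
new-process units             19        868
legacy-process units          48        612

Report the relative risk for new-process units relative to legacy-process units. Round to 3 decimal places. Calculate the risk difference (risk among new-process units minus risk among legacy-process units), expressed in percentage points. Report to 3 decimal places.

risk, new-process units = 19/887 = 0.02142
risk, legacy-process units = 48/660 = 0.07273
RR = 0.02142 / 0.07273 = 0.295
risk difference = 0.02142 − 0.07273 = -0.05131 → -5.131 percentage points

RR = 0.295; RD = -5.131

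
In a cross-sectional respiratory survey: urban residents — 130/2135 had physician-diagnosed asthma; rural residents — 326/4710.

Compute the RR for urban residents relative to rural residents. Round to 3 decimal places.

RR = 0.880

risk, urban residents = 130/2135 = 0.0609
risk, rural residents = 326/4710 = 0.0692
RR = 0.0609 / 0.0692 = 0.880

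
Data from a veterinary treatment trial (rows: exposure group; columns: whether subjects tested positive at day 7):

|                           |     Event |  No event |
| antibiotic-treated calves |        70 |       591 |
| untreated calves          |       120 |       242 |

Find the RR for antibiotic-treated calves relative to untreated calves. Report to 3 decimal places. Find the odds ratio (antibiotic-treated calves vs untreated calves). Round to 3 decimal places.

RR = 0.319; OR = 0.239

risk, antibiotic-treated calves = 70/661 = 0.1059
risk, untreated calves = 120/362 = 0.3315
RR = 0.1059 / 0.3315 = 0.319
odds, antibiotic-treated calves = 70/591 = 0.1184
odds, untreated calves = 120/242 = 0.4959
OR = 0.1184 / 0.4959 = 0.239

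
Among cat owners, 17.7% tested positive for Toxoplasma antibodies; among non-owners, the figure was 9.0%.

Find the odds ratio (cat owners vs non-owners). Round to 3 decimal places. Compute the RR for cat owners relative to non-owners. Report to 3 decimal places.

odds, cat owners = 0.1770/0.8230 = 0.2151
odds, non-owners = 0.0900/0.9100 = 0.0989
OR = 0.2151 / 0.0989 = 2.175
RR = 0.1770 / 0.0900 = 1.967

OR = 2.175; RR = 1.967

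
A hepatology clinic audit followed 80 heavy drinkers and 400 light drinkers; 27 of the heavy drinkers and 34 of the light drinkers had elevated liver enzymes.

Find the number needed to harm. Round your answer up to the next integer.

NNH = 4

risk, heavy drinkers = 27/80 = 0.337500
risk, light drinkers = 34/400 = 0.085000
absolute risk difference = 0.252500
1 / 0.252500 = 3.960 → round up → 4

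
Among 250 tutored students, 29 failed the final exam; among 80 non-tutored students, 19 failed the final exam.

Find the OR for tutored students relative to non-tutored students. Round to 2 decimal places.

odds, tutored students = 29/221 = 0.1312
odds, non-tutored students = 19/61 = 0.3115
OR = 0.1312 / 0.3115 = 0.42

0.42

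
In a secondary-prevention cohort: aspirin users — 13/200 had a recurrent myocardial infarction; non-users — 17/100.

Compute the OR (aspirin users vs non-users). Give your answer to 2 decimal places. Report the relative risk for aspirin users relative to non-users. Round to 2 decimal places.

odds, aspirin users = 13/187 = 0.0695
odds, non-users = 17/83 = 0.2048
OR = 0.0695 / 0.2048 = 0.34
risk, aspirin users = 13/200 = 0.0650
risk, non-users = 17/100 = 0.1700
RR = 0.0650 / 0.1700 = 0.38

OR = 0.34; RR = 0.38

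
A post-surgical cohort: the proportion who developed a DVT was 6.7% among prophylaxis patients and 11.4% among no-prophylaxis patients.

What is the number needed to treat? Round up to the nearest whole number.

NNT ≈ 22

absolute risk difference = 0.047000
1 / 0.047000 = 21.277 → round up → 22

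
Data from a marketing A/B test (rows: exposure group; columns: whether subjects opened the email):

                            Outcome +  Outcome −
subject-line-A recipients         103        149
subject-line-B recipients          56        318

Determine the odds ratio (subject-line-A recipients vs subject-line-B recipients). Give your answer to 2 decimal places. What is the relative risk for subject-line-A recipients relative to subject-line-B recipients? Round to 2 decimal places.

OR = 3.93; RR = 2.73

odds, subject-line-A recipients = 103/149 = 0.6913
odds, subject-line-B recipients = 56/318 = 0.1761
OR = 0.6913 / 0.1761 = 3.93
risk, subject-line-A recipients = 103/252 = 0.4087
risk, subject-line-B recipients = 56/374 = 0.1497
RR = 0.4087 / 0.1497 = 2.73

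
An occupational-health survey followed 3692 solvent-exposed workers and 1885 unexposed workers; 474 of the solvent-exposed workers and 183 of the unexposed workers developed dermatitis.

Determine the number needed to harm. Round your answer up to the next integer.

risk, solvent-exposed workers = 474/3692 = 0.128386
risk, unexposed workers = 183/1885 = 0.097082
absolute risk difference = 0.031303
1 / 0.031303 = 31.946 → round up → 32

32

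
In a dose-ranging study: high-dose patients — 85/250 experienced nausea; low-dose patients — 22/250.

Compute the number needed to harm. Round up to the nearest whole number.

risk, high-dose patients = 85/250 = 0.340000
risk, low-dose patients = 22/250 = 0.088000
absolute risk difference = 0.252000
1 / 0.252000 = 3.968 → round up → 4

4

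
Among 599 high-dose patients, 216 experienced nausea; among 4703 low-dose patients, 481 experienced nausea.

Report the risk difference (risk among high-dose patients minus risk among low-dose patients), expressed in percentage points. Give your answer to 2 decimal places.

RD: 25.83

risk, high-dose patients = 216/599 = 0.3606
risk, low-dose patients = 481/4703 = 0.1023
risk difference = 0.3606 − 0.1023 = 0.2583 → 25.83 percentage points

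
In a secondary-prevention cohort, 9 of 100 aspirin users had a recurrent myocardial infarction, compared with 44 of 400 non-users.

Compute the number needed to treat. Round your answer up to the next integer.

NNT ≈ 50

risk, aspirin users = 9/100 = 0.090000
risk, non-users = 44/400 = 0.110000
absolute risk difference = 0.020000
1 / 0.020000 = 50.000 → round up → 50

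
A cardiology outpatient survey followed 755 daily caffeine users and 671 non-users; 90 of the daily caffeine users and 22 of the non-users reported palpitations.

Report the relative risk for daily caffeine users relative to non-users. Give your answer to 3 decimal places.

risk, daily caffeine users = 90/755 = 0.11921
risk, non-users = 22/671 = 0.03279
RR = 0.11921 / 0.03279 = 3.636

RR: 3.636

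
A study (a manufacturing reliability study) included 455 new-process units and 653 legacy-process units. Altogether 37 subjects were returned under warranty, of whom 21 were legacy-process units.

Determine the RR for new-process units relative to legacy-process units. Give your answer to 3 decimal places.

new-process units with the outcome: 37 − 21 = 16
new-process units without the outcome: 455 − 16 = 439
legacy-process units without the outcome: 653 − 21 = 632
risk, new-process units = 16/455 = 0.03516
risk, legacy-process units = 21/653 = 0.03216
RR = 0.03516 / 0.03216 = 1.093

1.093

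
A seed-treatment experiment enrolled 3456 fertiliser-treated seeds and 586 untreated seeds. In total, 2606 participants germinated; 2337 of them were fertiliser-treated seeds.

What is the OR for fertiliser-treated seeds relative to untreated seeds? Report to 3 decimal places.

fertiliser-treated seeds without the outcome: 3456 − 2337 = 1119
untreated seeds with the outcome: 2606 − 2337 = 269
untreated seeds without the outcome: 586 − 269 = 317
OR = (2337 × 317) / (1119 × 269) = 740829/301011 ≈ 2.461

OR ≈ 2.461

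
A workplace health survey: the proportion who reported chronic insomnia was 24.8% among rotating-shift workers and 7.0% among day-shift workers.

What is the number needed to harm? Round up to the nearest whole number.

NNH = 6

absolute risk difference = 0.178000
1 / 0.178000 = 5.618 → round up → 6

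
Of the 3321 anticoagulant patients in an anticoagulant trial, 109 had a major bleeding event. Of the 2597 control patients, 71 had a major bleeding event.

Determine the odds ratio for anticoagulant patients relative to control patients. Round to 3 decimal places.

OR = (109 × 2526) / (3212 × 71) = 275334/228052 ≈ 1.207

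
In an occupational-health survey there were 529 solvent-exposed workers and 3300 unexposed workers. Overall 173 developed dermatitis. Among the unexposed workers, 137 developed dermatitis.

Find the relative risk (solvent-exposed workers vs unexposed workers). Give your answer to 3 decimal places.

1.639

solvent-exposed workers with the outcome: 173 − 137 = 36
solvent-exposed workers without the outcome: 529 − 36 = 493
unexposed workers without the outcome: 3300 − 137 = 3163
risk, solvent-exposed workers = 36/529 = 0.06805
risk, unexposed workers = 137/3300 = 0.04152
RR = 0.06805 / 0.04152 = 1.639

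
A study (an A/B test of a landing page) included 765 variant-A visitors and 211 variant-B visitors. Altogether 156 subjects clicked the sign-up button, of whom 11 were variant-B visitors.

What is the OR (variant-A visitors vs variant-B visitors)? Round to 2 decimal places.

variant-A visitors with the outcome: 156 − 11 = 145
variant-A visitors without the outcome: 765 − 145 = 620
variant-B visitors without the outcome: 211 − 11 = 200
odds, variant-A visitors = 145/620 = 0.2339
odds, variant-B visitors = 11/200 = 0.0550
OR = 0.2339 / 0.0550 = 4.25

OR ≈ 4.25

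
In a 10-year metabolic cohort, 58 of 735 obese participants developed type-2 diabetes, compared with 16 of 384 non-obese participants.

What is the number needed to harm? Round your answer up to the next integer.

risk, obese participants = 58/735 = 0.078912
risk, non-obese participants = 16/384 = 0.041667
absolute risk difference = 0.037245
1 / 0.037245 = 26.849 → round up → 27

NNH ≈ 27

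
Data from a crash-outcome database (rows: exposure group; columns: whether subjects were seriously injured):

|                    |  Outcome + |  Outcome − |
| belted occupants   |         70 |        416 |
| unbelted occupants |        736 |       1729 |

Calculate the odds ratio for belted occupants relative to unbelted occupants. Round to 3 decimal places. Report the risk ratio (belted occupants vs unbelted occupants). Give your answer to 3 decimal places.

OR = 0.395; RR = 0.482

OR = (70 × 1729) / (416 × 736) = 121030/306176 ≈ 0.395
risk, belted occupants = 70/486 = 0.1440
risk, unbelted occupants = 736/2465 = 0.2986
RR = 0.1440 / 0.2986 = 0.482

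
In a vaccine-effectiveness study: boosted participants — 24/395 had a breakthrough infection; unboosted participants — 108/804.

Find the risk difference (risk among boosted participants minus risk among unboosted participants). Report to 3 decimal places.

-0.074

risk, boosted participants = 24/395 = 0.0608
risk, unboosted participants = 108/804 = 0.1343
risk difference = 0.0608 − 0.1343 = -0.074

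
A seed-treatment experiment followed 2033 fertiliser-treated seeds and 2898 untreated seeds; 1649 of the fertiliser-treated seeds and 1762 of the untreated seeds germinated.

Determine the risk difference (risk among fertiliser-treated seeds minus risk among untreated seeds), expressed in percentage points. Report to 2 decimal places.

risk, fertiliser-treated seeds = 1649/2033 = 0.8111
risk, untreated seeds = 1762/2898 = 0.6080
risk difference = 0.8111 − 0.6080 = 0.2031 → 20.31 percentage points

20.31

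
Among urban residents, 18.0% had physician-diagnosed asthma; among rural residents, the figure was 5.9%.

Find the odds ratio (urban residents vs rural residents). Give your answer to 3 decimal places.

odds, urban residents = 0.1800/0.8200 = 0.2195
odds, rural residents = 0.0590/0.9410 = 0.0627
OR = 0.2195 / 0.0627 = 3.501

OR = 3.501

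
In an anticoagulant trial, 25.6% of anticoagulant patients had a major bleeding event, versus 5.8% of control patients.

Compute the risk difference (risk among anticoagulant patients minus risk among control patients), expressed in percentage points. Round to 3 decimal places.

RD = 19.800

risk difference = 0.2560 − 0.0580 = 0.1980 → 19.800 percentage points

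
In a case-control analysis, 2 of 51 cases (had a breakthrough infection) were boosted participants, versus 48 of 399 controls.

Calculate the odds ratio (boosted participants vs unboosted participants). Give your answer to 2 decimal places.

OR = (2 × 351) / (48 × 49) = 702/2352 ≈ 0.30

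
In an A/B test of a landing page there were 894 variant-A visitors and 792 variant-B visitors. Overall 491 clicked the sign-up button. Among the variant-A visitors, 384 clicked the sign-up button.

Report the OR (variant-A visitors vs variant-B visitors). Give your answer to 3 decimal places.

OR: 4.820

variant-A visitors without the outcome: 894 − 384 = 510
variant-B visitors with the outcome: 491 − 384 = 107
variant-B visitors without the outcome: 792 − 107 = 685
odds, variant-A visitors = 384/510 = 0.7529
odds, variant-B visitors = 107/685 = 0.1562
OR = 0.7529 / 0.1562 = 4.820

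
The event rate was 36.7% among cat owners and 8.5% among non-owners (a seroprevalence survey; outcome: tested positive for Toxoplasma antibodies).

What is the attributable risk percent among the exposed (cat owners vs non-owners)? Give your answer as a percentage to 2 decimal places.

AR% = (0.3670 − 0.0850) / 0.3670 = 0.7684 → 76.84%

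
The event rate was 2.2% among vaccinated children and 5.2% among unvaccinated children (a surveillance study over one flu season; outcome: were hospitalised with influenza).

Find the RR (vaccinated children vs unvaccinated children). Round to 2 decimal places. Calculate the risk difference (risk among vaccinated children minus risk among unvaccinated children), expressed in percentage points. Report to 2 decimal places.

RR = 0.42; RD = -3.00

RR = 0.02200 / 0.05200 = 0.42
risk difference = 0.02200 − 0.05200 = -0.03000 → -3.00 percentage points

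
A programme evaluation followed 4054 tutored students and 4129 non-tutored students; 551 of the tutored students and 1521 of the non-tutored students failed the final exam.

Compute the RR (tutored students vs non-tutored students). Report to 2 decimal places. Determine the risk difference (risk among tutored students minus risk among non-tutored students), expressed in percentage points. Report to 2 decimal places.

risk, tutored students = 551/4054 = 0.1359
risk, non-tutored students = 1521/4129 = 0.3684
RR = 0.1359 / 0.3684 = 0.37
risk difference = 0.1359 − 0.3684 = -0.2325 → -23.25 percentage points

RR = 0.37; RD = -23.25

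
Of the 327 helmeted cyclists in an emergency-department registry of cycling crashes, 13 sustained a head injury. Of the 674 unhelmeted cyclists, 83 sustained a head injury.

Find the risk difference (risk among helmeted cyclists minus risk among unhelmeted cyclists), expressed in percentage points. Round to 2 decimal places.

RD ≈ -8.34

risk, helmeted cyclists = 13/327 = 0.03976
risk, unhelmeted cyclists = 83/674 = 0.12315
risk difference = 0.03976 − 0.12315 = -0.08339 → -8.34 percentage points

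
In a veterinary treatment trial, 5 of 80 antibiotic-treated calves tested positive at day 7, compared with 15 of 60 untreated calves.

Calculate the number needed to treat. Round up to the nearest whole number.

risk, antibiotic-treated calves = 5/80 = 0.062500
risk, untreated calves = 15/60 = 0.250000
absolute risk difference = 0.187500
1 / 0.187500 = 5.333 → round up → 6

NNT ≈ 6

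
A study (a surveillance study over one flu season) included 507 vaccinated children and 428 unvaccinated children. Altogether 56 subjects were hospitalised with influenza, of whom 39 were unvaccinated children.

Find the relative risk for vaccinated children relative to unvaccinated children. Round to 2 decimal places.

vaccinated children with the outcome: 56 − 39 = 17
vaccinated children without the outcome: 507 − 17 = 490
unvaccinated children without the outcome: 428 − 39 = 389
risk, vaccinated children = 17/507 = 0.03353
risk, unvaccinated children = 39/428 = 0.09112
RR = 0.03353 / 0.09112 = 0.37

RR = 0.37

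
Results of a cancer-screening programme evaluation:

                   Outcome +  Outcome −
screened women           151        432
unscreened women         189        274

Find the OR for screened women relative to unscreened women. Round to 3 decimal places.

OR = (151 × 274) / (432 × 189) = 41374/81648 ≈ 0.507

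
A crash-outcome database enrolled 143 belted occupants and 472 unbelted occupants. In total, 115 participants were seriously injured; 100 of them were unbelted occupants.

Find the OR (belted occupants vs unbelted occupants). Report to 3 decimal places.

belted occupants with the outcome: 115 − 100 = 15
belted occupants without the outcome: 143 − 15 = 128
unbelted occupants without the outcome: 472 − 100 = 372
OR = (15 × 372) / (128 × 100) = 5580/12800 ≈ 0.436

OR = 0.436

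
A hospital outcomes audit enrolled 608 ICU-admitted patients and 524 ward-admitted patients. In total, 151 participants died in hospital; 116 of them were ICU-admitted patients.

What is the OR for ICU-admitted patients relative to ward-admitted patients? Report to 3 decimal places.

3.294

ICU-admitted patients without the outcome: 608 − 116 = 492
ward-admitted patients with the outcome: 151 − 116 = 35
ward-admitted patients without the outcome: 524 − 35 = 489
OR = (116 × 489) / (492 × 35) = 56724/17220 ≈ 3.294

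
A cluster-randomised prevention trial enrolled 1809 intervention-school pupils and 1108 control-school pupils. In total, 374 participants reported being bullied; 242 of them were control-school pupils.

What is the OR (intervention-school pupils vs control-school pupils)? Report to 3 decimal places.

0.282

intervention-school pupils with the outcome: 374 − 242 = 132
intervention-school pupils without the outcome: 1809 − 132 = 1677
control-school pupils without the outcome: 1108 − 242 = 866
odds, intervention-school pupils = 132/1677 = 0.0787
odds, control-school pupils = 242/866 = 0.2794
OR = 0.0787 / 0.2794 = 0.282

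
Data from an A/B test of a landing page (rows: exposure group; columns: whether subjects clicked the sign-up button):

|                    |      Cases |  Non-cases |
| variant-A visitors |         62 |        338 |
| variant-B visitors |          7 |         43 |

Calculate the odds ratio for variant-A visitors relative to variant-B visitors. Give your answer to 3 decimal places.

OR = (62 × 43) / (338 × 7) = 2666/2366 ≈ 1.127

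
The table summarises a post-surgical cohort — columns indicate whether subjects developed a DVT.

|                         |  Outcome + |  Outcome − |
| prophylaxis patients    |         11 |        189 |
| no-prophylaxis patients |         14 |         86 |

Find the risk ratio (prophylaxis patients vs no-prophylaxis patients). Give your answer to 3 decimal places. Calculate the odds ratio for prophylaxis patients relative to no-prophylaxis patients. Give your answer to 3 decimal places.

RR = 0.393; OR = 0.358

risk, prophylaxis patients = 11/200 = 0.0550
risk, no-prophylaxis patients = 14/100 = 0.1400
RR = 0.0550 / 0.1400 = 0.393
OR = (11 × 86) / (189 × 14) = 946/2646 ≈ 0.358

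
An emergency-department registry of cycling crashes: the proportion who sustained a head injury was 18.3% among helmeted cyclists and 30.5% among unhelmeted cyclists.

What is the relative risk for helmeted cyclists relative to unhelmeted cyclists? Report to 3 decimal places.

RR = 0.1830 / 0.3050 = 0.600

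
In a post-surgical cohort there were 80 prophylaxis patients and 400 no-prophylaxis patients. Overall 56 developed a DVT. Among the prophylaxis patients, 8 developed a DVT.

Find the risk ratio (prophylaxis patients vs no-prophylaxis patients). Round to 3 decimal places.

prophylaxis patients without the outcome: 80 − 8 = 72
no-prophylaxis patients with the outcome: 56 − 8 = 48
no-prophylaxis patients without the outcome: 400 − 48 = 352
risk, prophylaxis patients = 8/80 = 0.1000
risk, no-prophylaxis patients = 48/400 = 0.1200
RR = 0.1000 / 0.1200 = 0.833

RR ≈ 0.833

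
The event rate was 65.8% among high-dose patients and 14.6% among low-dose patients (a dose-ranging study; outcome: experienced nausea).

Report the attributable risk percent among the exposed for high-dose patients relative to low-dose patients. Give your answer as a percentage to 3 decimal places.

AR% = (0.6580 − 0.1460) / 0.6580 = 0.7781 → 77.812%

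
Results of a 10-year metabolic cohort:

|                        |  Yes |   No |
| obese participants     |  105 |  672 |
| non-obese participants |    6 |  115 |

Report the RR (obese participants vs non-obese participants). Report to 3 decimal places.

risk, obese participants = 105/777 = 0.13514
risk, non-obese participants = 6/121 = 0.04959
RR = 0.13514 / 0.04959 = 2.725

RR ≈ 2.725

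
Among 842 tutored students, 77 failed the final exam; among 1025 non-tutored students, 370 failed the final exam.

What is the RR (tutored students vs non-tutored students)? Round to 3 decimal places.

0.253

risk, tutored students = 77/842 = 0.0914
risk, non-tutored students = 370/1025 = 0.3610
RR = 0.0914 / 0.3610 = 0.253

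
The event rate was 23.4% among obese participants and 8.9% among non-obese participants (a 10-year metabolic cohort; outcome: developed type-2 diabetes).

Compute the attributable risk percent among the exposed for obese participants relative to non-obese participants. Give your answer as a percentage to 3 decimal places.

AR% = (0.2340 − 0.0890) / 0.2340 = 0.6197 → 61.966%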